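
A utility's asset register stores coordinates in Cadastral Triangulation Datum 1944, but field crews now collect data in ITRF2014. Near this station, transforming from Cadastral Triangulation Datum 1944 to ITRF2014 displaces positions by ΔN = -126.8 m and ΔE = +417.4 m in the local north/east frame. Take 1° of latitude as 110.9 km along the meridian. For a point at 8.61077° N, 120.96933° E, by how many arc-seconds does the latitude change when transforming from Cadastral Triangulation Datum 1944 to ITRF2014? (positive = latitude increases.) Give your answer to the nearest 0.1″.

1° of latitude = 110.9 km, so Δφ = -126.8 / 110900 = -0.0011434° = -4.116″.

Δφ = -4.1″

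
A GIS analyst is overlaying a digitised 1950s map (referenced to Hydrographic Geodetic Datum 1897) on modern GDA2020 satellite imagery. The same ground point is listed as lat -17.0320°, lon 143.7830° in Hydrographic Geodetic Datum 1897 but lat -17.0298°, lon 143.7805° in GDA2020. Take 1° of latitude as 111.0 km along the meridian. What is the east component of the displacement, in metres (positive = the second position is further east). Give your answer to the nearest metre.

ΔE = -265 m

Δφ = -17.0298° − -17.0320° = +0.0022°; Δλ = 143.7805° − 143.7830° = -0.0025°.
ΔN = Δφ × 111000 = 244.2 m; ΔE = Δλ × 111000 × cos(-17.0320°) = -0.0025 × 111000 × 0.956141 = -265.3 m.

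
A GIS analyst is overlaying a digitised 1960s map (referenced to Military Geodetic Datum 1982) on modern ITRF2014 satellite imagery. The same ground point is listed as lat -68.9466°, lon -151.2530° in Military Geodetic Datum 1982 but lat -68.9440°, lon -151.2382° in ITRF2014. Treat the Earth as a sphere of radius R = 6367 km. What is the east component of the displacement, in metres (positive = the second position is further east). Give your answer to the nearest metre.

ΔE = 591 m

Δφ = -68.9440° − -68.9466° = +0.0026°; Δλ = -151.2382° − -151.2530° = +0.0148°.
1° along a meridian = πR/180 = 111125 m.
ΔN = Δφ × 111125 = 288.9 m; ΔE = Δλ × 111125 × cos(-68.9466°) = +0.0148 × 111125 × 0.359238 = 590.8 m.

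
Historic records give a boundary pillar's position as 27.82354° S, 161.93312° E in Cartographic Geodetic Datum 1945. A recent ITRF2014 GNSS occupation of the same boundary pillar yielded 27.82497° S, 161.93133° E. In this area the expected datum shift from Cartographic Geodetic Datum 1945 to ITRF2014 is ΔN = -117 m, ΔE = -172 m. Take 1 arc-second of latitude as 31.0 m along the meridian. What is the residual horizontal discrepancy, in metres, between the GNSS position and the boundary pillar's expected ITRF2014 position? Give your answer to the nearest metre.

Observed coordinate differences: Δφ = -0.00143°, Δλ = -0.00179°.
Converting to metres (1° lat = 111600 m, cos φ = 0.884389): observed ΔN = -159.6 m, observed ΔE = -176.7 m.
Subtracting the expected shift leaves a residual of -159.6 − (-117) = -42.6 m north and -176.7 − (-172) = -4.7 m east.
Residual distance = √((-42.6)² + (-4.7)²) = 42.8 m.

43 m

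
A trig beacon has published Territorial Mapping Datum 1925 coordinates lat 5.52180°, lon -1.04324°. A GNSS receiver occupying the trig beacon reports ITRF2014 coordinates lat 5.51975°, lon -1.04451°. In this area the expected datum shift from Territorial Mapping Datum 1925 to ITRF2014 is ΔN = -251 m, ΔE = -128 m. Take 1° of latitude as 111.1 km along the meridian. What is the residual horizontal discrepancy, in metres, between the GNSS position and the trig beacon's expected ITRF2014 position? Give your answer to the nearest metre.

26 m

Observed coordinate differences: Δφ = -0.00205°, Δλ = -0.00127°.
Converting to metres (1° lat = 111100 m, cos φ = 0.995360): observed ΔN = -227.8 m, observed ΔE = -140.4 m.
Subtracting the expected shift leaves a residual of -227.8 − (-251) = 23.2 m north and -140.4 − (-128) = -12.4 m east.
Residual distance = √(23.2² + (-12.4)²) = 26.4 m.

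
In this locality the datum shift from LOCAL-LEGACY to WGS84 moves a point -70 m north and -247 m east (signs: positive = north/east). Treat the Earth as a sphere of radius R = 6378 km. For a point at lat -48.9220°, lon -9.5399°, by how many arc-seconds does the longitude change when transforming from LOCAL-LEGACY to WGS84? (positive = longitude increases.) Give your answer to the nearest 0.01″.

Δλ = -12.16″

At latitude -48.9220°, cos φ = 0.657086.
One radian of longitude at latitude φ spans R cos φ, so Δλ = ΔE / (R cos φ) = -247.0 / (6378000 × 0.657086) = -5.8937e-05 rad = -12.157″.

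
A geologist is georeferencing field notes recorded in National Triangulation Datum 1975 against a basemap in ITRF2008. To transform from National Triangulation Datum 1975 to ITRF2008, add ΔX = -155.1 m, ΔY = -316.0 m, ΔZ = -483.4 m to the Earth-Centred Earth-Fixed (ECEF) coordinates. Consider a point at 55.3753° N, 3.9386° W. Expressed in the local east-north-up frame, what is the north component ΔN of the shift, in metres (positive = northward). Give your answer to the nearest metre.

ΔN = -165 m

At φ = 55.3753°, λ = -3.9386°: sin φ = 0.822891, cos φ = 0.568199, sin λ = -0.068687, cos λ = 0.997638.
ΔN = −sin φ cos λ·ΔX − sin φ sin λ·ΔY + cos φ·ΔZ = −(0.822891)(0.997638)(-155.1) − (0.822891)(-0.068687)(-316.0) + (0.568199)(-483.4) = -165.20 m.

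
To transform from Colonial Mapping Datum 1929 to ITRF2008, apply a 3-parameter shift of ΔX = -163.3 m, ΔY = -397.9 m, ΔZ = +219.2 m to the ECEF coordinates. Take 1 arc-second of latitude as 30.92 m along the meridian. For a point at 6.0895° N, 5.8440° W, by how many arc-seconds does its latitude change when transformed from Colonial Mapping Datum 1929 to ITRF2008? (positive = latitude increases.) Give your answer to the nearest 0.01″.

sin φ = 0.106082, cos φ = 0.994357, sin λ = -0.101820, cos λ = 0.994803.
North component: ΔN = −sin φ cos λ·ΔX − sin φ sin λ·ΔY + cos φ·ΔZ = −(0.106082)(0.994803)(-163.3) − (0.106082)(-0.101820)(-397.9) + (0.994357)(219.2) = 230.90 m.
1° of latitude spans 3600 × 30.92 = 111312 m, so Δφ = 230.90 / 111312 × 3600 = 7.468″.

Δφ = 7.47″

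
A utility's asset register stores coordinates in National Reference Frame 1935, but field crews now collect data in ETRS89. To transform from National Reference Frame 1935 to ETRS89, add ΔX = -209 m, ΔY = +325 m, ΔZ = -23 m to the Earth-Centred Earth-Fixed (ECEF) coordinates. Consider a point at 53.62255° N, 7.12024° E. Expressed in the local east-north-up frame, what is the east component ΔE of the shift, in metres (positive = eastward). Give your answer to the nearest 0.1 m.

ΔE = 348.4 m

At φ = 53.62255°, λ = 7.12024°: sin φ = 0.805127, cos φ = 0.593102, sin λ = 0.123952, cos λ = 0.992288.
ΔE = −sin λ·ΔX + cos λ·ΔY = −(0.123952)·(-209) + (0.992288)·(325) = 348.40 m.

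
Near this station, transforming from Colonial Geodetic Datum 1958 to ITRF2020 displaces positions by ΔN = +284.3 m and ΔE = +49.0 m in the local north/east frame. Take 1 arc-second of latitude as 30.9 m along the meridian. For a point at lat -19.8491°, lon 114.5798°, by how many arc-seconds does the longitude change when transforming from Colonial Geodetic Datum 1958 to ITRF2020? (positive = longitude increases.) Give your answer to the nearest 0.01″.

At latitude -19.8491°, cos φ = 0.940590.
1″ of longitude at this latitude = 30.90 × cos φ = 29.0642 m, so Δλ = 49.0 / 29.0642 = 1.686″.

Δλ = 1.69″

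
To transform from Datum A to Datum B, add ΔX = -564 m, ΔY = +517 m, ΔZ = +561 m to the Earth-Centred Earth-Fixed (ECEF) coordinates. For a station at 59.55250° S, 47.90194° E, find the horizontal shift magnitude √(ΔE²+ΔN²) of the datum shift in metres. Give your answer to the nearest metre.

The local east axis at (φ, λ) is (−sin λ, cos λ, 0), so ΔE = −sin(47.90194°)·(-564) + cos(47.90194°)·517 = 765.08 m.
The local north axis is (−sin φ cos λ, −sin φ sin λ, cos φ), giving ΔN = -325.963 + 330.711 + 284.286 = 289.03 m.
Horizontal magnitude = √(ΔE² + ΔN²) = √(765.08² + 289.03²) = 817.86 m.

818 m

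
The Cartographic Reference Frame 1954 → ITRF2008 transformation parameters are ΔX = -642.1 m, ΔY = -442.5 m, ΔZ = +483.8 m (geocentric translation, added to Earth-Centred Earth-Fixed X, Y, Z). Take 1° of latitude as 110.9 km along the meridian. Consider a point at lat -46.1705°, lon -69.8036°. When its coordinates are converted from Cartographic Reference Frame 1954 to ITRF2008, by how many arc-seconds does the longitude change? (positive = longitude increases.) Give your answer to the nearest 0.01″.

Δλ = -35.41″

sin φ = -0.721404, cos φ = 0.692515, sin λ = -0.938515, cos λ = 0.345239.
East component: ΔE = −sin λ·ΔX + cos λ·ΔY = −(-0.938515)(-642.1) + (0.345239)(-442.5) = -755.39 m.
1° of latitude spans 110900 m; at latitude φ, 1° of longitude spans that × cos φ = 76799.9 m, so Δλ = -755.39 / 76799.9 × 3600 = -35.409″.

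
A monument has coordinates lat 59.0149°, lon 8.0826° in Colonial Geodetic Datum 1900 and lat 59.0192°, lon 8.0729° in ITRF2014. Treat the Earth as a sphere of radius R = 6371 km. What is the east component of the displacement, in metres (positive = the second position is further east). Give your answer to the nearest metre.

ΔE = -555 m

Δφ = 59.0192° − 59.0149° = +0.0043°; Δλ = 8.0729° − 8.0826° = -0.0097°.
1° along a meridian = πR/180 = 111195 m.
ΔN = Δφ × 111195 = 478.1 m; ΔE = Δλ × 111195 × cos(59.0149°) = -0.0097 × 111195 × 0.514815 = -555.3 m.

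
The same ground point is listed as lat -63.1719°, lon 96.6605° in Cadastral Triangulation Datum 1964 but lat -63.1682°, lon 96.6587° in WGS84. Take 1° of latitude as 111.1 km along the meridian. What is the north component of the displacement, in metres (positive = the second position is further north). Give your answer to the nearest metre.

ΔN = 411 m

Δφ = -63.1682° − -63.1719° = +0.0037°; Δλ = 96.6587° − 96.6605° = -0.0018°.
ΔN = Δφ × 111100 = 411.1 m; ΔE = Δλ × 111100 × cos(-63.1719°) = -0.0018 × 111100 × 0.451315 = -90.3 m.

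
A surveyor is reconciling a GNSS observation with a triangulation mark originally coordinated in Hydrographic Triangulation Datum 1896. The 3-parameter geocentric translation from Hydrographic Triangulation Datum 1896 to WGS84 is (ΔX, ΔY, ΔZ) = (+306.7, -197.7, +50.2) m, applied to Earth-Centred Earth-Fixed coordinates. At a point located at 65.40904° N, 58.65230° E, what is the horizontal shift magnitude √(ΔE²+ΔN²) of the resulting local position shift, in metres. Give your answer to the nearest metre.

366 m

The local east axis at (φ, λ) is (−sin λ, cos λ, 0), so ΔE = −sin(58.65230°)·306.7 + cos(58.65230°)·(-197.7) = -364.78 m.
The local north axis is (−sin φ cos λ, −sin φ sin λ, cos φ), giving ΔN = -145.083 + 153.527 + 20.890 = 29.33 m.
Horizontal magnitude = √(ΔE² + ΔN²) = √((-364.78)² + 29.33²) = 365.96 m.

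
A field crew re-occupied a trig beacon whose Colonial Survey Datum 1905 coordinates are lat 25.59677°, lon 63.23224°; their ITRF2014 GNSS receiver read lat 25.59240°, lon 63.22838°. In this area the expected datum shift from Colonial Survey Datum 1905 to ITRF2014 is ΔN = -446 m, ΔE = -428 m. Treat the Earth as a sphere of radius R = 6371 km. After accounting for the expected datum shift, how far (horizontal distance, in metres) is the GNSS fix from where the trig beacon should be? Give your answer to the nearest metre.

Observed coordinate differences: Δφ = -0.00437°, Δλ = -0.00386°.
Converting to metres (1° lat = 111195 m, cos φ = 0.901857): observed ΔN = -485.9 m, observed ΔE = -387.1 m.
Subtracting the expected shift leaves a residual of -485.9 − (-446) = -39.9 m north and -387.1 − (-428) = 40.9 m east.
Residual distance = √((-39.9)² + 40.9²) = 57.2 m.

57 m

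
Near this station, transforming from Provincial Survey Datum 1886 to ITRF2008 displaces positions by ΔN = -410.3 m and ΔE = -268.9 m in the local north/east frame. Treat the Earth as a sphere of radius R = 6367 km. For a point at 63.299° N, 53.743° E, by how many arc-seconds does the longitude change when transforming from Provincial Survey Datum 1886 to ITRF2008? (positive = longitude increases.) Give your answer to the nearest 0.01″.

At latitude 63.299°, cos φ = 0.449335.
One radian of longitude at latitude φ spans R cos φ, so Δλ = ΔE / (R cos φ) = -268.9 / (6367000 × 0.449335) = -9.3991e-05 rad = -19.387″.

Δλ = -19.39″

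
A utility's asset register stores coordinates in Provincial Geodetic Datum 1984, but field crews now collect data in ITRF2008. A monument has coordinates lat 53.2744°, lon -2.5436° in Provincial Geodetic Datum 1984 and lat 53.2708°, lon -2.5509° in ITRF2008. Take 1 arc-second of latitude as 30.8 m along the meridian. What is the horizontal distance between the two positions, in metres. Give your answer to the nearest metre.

Δφ = 53.2708° − 53.2744° = -0.0036°; Δλ = -2.5509° − -2.5436° = -0.0073°.
1° of latitude = 3600 × 30.80 = 110880 m.
ΔN = Δφ × 110880 = -399.2 m; ΔE = Δλ × 110880 × cos(53.2744°) = -0.0073 × 110880 × 0.597983 = -484.0 m.
Distance = √(ΔE² + ΔN²) = √((-484.0)² + (-399.2)²) = 627.4 m.

627 m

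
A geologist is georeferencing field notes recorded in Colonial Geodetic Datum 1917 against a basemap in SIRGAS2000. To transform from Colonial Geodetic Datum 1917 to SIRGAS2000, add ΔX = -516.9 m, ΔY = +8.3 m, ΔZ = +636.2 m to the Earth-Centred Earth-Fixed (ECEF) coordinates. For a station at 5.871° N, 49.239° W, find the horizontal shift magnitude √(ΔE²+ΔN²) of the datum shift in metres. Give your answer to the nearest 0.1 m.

The local east axis at (φ, λ) is (−sin λ, cos λ, 0), so ΔE = −sin(-49.239°)·(-516.9) + cos(-49.239°)·8.3 = -386.10 m.
The local north axis is (−sin φ cos λ, −sin φ sin λ, cos φ), giving ΔN = 34.521 + 0.643 + 632.863 = 668.03 m.
Horizontal magnitude = √(ΔE² + ΔN²) = √((-386.10)² + 668.03²) = 771.58 m.

771.6 m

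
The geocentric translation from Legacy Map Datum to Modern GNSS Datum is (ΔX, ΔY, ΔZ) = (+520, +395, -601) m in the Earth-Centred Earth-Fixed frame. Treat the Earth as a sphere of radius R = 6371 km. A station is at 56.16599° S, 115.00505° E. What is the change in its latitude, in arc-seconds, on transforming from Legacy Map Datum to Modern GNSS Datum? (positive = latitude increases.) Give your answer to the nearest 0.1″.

Δφ = -7.1″

sin φ = -0.830654, cos φ = 0.556789, sin λ = 0.906271, cos λ = -0.422698.
North component: ΔN = −sin φ cos λ·ΔX − sin φ sin λ·ΔY + cos φ·ΔZ = −(-0.830654)(-0.422698)(520) − (-0.830654)(0.906271)(395) + (0.556789)(-601) = -219.86 m.
1° of latitude spans πR/180 = 111195 m, so Δφ = -219.86 / 111195 × 3600 = -7.118″.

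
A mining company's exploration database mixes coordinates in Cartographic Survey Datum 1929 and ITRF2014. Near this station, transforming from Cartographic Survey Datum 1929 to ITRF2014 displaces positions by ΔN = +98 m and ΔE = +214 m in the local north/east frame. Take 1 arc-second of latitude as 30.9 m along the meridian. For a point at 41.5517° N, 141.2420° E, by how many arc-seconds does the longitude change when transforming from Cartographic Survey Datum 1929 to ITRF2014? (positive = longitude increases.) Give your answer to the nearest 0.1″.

Δλ = 9.3″

At latitude 41.5517°, cos φ = 0.748358.
1″ of longitude at this latitude = 30.90 × cos φ = 23.1242 m, so Δλ = 214.0 / 23.1242 = 9.254″.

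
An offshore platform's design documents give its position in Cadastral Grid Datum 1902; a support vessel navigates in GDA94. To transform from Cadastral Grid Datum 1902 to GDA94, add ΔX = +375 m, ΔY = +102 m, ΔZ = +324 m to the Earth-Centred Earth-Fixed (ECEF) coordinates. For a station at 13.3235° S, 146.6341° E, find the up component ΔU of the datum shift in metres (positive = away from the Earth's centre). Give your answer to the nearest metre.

ΔU = -325 m

At φ = -13.3235°, λ = 146.6341°: sin φ = -0.230449, cos φ = 0.973084, sin λ = 0.549984, cos λ = -0.835175.
ΔU = cos φ cos λ·ΔX + cos φ sin λ·ΔY + sin φ·ΔZ = (0.973084)(-0.835175)(375) + (0.973084)(0.549984)(102) + (-0.230449)(324) = -324.84 m.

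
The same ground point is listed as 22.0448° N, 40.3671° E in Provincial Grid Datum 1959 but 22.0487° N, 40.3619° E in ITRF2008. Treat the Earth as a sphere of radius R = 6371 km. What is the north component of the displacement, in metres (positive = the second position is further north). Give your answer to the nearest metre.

Δφ = 22.0487° − 22.0448° = +0.0039°; Δλ = 40.3619° − 40.3671° = -0.0052°.
1° along a meridian = πR/180 = 111195 m.
ΔN = Δφ × 111195 = 433.7 m; ΔE = Δλ × 111195 × cos(22.0448°) = -0.0052 × 111195 × 0.926891 = -535.9 m.

ΔN = 434 m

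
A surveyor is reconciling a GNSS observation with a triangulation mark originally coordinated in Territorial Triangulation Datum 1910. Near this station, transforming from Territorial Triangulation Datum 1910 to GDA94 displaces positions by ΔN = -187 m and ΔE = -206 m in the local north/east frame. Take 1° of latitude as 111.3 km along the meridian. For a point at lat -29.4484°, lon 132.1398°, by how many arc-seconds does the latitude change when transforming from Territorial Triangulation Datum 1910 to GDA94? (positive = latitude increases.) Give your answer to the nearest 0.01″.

Δφ = -6.05″

1° of latitude = 111.3 km, so Δφ = -187.0 / 111300 = -0.0016801° = -6.049″.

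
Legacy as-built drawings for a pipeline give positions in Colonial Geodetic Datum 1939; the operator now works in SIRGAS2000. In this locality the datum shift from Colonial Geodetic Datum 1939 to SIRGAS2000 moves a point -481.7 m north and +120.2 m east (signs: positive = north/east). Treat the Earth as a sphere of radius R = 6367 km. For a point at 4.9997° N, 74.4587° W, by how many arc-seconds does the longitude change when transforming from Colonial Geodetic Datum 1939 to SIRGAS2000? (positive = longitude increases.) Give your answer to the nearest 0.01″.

Δλ = 3.91″

At latitude 4.9997°, cos φ = 0.996195.
One radian of longitude at latitude φ spans R cos φ, so Δλ = ΔE / (R cos φ) = 120.2 / (6367000 × 0.996195) = 1.8951e-05 rad = 3.909″.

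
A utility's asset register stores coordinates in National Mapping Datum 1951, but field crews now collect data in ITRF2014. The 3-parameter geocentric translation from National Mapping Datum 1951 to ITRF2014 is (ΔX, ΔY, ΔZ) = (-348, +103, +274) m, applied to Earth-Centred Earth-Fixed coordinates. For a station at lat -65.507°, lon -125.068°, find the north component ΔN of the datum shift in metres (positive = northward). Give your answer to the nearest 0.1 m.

At φ = -65.507°, λ = -125.068°: sin φ = -0.910012, cos φ = 0.414582, sin λ = -0.818471, cos λ = -0.574548.
ΔN = −sin φ cos λ·ΔX − sin φ sin λ·ΔY + cos φ·ΔZ = −(-0.910012)(-0.574548)(-348) − (-0.910012)(-0.818471)(103) + (0.414582)(274) = 218.83 m.

ΔN = 218.8 m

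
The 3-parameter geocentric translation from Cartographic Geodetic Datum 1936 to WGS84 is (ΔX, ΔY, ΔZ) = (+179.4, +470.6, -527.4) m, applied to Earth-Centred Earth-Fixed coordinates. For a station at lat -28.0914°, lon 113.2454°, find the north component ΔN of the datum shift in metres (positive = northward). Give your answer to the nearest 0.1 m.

The local north axis is (−sin φ cos λ, −sin φ sin λ, cos φ), giving ΔN = -33.340 + 203.607 − 465.271 = -295.00 m.

ΔN = -295.0 m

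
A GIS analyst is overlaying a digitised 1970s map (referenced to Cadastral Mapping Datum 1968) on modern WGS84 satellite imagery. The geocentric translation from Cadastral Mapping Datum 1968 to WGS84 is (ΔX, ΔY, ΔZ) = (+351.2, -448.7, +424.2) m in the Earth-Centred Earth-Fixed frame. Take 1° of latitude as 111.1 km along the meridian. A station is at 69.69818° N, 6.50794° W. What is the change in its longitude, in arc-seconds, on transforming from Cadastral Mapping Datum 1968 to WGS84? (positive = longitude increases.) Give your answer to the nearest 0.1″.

sin φ = 0.937878, cos φ = 0.346965, sin λ = -0.113341, cos λ = 0.993556.
East component: ΔE = −sin λ·ΔX + cos λ·ΔY = −(-0.113341)(351.2) + (0.993556)(-448.7) = -406.00 m.
1° of latitude spans 111100 m; at latitude φ, 1° of longitude spans that × cos φ = 38547.9 m, so Δλ = -406.00 / 38547.9 × 3600 = -37.917″.

Δλ = -37.9″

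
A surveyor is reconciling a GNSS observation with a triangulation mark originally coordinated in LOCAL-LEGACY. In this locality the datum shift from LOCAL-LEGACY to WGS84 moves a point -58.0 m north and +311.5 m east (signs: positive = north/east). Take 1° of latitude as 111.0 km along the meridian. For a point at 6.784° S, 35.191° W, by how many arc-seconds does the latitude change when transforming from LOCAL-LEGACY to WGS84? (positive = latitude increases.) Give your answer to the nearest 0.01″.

1° of latitude = 111.0 km, so Δφ = -58.0 / 111000 = -0.0005225° = -1.881″.

Δφ = -1.88″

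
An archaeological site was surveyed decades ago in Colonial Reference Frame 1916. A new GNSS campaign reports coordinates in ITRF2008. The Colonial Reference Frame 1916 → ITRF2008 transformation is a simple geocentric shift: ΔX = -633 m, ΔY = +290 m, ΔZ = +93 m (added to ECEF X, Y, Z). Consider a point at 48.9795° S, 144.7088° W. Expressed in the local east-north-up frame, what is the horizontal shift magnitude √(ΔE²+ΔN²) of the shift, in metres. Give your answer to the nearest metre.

The local east axis at (φ, λ) is (−sin λ, cos λ, 0), so ΔE = −sin(-144.7088°)·(-633) + cos(-144.7088°)·290 = -602.41 m.
The local north axis is (−sin φ cos λ, −sin φ sin λ, cos φ), giving ΔN = 389.815 − 126.406 + 61.039 = 324.45 m.
Horizontal magnitude = √(ΔE² + ΔN²) = √((-602.41)² + 324.45²) = 684.23 m.

684 m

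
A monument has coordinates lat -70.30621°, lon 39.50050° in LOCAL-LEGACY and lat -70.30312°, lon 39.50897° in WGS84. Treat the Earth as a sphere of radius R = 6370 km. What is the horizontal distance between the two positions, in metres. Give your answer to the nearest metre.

Δφ = -70.30312° − -70.30621° = +0.00309°; Δλ = 39.50897° − 39.50050° = +0.00847°.
1° along a meridian = πR/180 = 111177 m.
ΔN = Δφ × 111177 = 343.5 m; ΔE = Δλ × 111177 × cos(-70.30621°) = +0.00847 × 111177 × 0.336993 = 317.3 m.
Distance = √(ΔE² + ΔN²) = √(317.3² + 343.5²) = 467.7 m.

468 m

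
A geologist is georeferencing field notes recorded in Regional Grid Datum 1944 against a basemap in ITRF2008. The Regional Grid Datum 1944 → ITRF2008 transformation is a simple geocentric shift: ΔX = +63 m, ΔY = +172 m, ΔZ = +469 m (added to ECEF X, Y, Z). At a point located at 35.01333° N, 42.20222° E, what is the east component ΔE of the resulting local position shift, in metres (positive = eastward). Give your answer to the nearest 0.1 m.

The local east axis at (φ, λ) is (−sin λ, cos λ, 0), so ΔE = −sin(42.20222°)·63 + cos(42.20222°)·172 = 85.09 m.

ΔE = 85.1 m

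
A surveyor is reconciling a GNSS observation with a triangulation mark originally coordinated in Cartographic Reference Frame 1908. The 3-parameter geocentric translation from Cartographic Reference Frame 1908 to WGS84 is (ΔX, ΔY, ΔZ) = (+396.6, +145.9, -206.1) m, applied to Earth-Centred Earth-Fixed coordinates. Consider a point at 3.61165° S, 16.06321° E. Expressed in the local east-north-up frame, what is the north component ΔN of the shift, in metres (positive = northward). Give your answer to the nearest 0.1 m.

The local north axis is (−sin φ cos λ, −sin φ sin λ, cos φ), giving ΔN = 24.008 + 2.543 − 205.691 = -179.14 m.

ΔN = -179.1 m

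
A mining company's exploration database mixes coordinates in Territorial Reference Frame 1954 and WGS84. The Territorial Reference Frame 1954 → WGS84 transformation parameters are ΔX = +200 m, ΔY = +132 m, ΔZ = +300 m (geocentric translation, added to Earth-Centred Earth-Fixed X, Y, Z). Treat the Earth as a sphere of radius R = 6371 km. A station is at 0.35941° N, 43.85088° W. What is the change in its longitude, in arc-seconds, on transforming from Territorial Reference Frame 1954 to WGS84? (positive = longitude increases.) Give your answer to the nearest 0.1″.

sin φ = 0.006273, cos φ = 0.999980, sin λ = -0.692784, cos λ = 0.721145.
East component: ΔE = −sin λ·ΔX + cos λ·ΔY = −(-0.692784)(200) + (0.721145)(132) = 233.75 m.
1° of latitude spans πR/180 = 111195 m; at latitude φ, 1° of longitude spans that × cos φ = 111192.7 m, so Δλ = 233.75 / 111192.7 × 3600 = 7.568″.

Δλ = 7.6″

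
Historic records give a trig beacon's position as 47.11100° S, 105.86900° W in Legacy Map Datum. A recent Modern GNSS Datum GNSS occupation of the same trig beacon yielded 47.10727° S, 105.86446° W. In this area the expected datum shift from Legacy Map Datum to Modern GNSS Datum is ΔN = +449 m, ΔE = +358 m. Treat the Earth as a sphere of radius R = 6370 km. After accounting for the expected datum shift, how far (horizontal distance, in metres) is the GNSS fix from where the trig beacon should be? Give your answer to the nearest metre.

37 m

Observed coordinate differences: Δφ = +0.00373°, Δλ = +0.00454°.
Converting to metres (1° lat = 111177 m, cos φ = 0.680580): observed ΔN = 414.7 m, observed ΔE = 343.5 m.
Subtracting the expected shift leaves a residual of 414.7 − (449) = -34.3 m north and 343.5 − (358) = -14.5 m east.
Residual distance = √((-34.3)² + (-14.5)²) = 37.2 m.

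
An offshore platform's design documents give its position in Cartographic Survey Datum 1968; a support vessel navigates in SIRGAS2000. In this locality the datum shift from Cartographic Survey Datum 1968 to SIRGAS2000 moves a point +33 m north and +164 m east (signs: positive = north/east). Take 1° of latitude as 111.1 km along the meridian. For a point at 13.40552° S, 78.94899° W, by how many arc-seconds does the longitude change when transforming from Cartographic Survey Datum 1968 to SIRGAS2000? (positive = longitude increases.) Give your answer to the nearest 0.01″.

At latitude -13.40552°, cos φ = 0.972754.
1° of longitude at this latitude = 111.1 × cos φ = 108.07 km, so Δλ = 164.0 / 108072.9 = 0.0015175° = 5.463″.

Δλ = 5.46″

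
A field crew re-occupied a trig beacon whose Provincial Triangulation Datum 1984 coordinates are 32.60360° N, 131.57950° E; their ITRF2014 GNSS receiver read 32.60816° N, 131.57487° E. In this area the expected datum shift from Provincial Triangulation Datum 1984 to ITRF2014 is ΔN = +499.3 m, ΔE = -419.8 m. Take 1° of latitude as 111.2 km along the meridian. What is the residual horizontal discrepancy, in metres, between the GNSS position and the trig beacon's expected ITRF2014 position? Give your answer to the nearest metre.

16 m

Observed coordinate differences: Δφ = +0.00456°, Δλ = -0.00463°.
Converting to metres (1° lat = 111200 m, cos φ = 0.842419): observed ΔN = 507.1 m, observed ΔE = -433.7 m.
Subtracting the expected shift leaves a residual of 507.1 − (499.3) = 7.8 m north and -433.7 − (-419.8) = -13.9 m east.
Residual distance = √(7.8² + (-13.9)²) = 15.9 m.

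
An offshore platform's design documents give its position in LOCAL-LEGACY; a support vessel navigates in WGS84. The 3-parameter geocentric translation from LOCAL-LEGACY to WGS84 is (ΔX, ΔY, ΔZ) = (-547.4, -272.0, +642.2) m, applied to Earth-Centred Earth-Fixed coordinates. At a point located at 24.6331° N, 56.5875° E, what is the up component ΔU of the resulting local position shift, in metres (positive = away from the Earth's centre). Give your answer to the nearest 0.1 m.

ΔU = -212.7 m

The local up (radial) axis is (cos φ cos λ, cos φ sin λ, sin φ), giving ΔU = -274.001 − 206.384 + 267.673 = -212.71 m.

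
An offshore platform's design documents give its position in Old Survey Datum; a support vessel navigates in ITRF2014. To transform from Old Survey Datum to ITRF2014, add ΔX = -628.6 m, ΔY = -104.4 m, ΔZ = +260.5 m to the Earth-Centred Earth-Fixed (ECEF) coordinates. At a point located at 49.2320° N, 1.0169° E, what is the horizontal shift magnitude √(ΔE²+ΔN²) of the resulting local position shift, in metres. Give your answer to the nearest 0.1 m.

654.2 m

At φ = 49.2320°, λ = 1.0169°: sin φ = 0.757360, cos φ = 0.652998, sin λ = 0.017747, cos λ = 0.999843.
ΔE = −sin λ·ΔX + cos λ·ΔY = −(0.017747)·(-628.6) + (0.999843)·(-104.4) = -93.23 m.
ΔN = −sin φ cos λ·ΔX − sin φ sin λ·ΔY + cos φ·ΔZ = −(0.757360)(0.999843)(-628.6) − (0.757360)(0.017747)(-104.4) + (0.652998)(260.5) = 647.51 m.
Horizontal magnitude = √(ΔE² + ΔN²) = √((-93.23)² + 647.51²) = 654.19 m.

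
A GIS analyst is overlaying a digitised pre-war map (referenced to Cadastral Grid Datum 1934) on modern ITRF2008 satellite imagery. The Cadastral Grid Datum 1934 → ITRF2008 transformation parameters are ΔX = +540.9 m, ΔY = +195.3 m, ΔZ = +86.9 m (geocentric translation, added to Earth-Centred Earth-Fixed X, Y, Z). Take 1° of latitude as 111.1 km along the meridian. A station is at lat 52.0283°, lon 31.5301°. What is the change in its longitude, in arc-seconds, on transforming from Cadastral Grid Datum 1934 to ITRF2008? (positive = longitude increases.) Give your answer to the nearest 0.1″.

Δλ = -6.1″

sin φ = 0.788315, cos φ = 0.615272, sin λ = 0.522946, cos λ = 0.852366.
East component: ΔE = −sin λ·ΔX + cos λ·ΔY = −(0.522946)(540.9) + (0.852366)(195.3) = -116.39 m.
1° of latitude spans 111100 m; at latitude φ, 1° of longitude spans that × cos φ = 68356.7 m, so Δλ = -116.39 / 68356.7 × 3600 = -6.130″.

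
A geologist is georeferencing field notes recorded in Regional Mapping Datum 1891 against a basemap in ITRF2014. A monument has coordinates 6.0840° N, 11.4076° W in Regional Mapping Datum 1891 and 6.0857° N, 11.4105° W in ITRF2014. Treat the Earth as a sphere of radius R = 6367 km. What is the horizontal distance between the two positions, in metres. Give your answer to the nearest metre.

Δφ = 6.0857° − 6.0840° = +0.0017°; Δλ = -11.4105° − -11.4076° = -0.0029°.
1° along a meridian = πR/180 = 111125 m.
ΔN = Δφ × 111125 = 188.9 m; ΔE = Δλ × 111125 × cos(6.0840°) = -0.0029 × 111125 × 0.994368 = -320.4 m.
Distance = √(ΔE² + ΔN²) = √((-320.4)² + 188.9²) = 372.0 m.

372 m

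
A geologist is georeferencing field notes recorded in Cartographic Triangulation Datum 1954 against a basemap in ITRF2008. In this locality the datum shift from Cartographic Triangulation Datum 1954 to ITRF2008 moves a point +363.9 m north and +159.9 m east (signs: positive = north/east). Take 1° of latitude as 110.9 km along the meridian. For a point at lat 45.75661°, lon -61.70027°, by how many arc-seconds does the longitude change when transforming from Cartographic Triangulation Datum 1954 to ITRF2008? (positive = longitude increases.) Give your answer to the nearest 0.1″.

At latitude 45.75661°, cos φ = 0.697708.
1° of longitude at this latitude = 110.9 × cos φ = 77.38 km, so Δλ = 159.9 / 77375.8 = 0.0020665° = 7.440″.

Δλ = 7.4″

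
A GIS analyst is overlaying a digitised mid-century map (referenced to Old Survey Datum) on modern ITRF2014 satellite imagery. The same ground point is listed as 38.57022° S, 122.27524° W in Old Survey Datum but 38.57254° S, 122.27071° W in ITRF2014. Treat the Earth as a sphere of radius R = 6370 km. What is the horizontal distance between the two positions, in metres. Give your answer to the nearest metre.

471 m

Δφ = -38.57254° − -38.57022° = -0.00232°; Δλ = -122.27071° − -122.27524° = +0.00453°.
1° along a meridian = πR/180 = 111177 m.
ΔN = Δφ × 111177 = -257.9 m; ΔE = Δλ × 111177 × cos(-38.57022°) = +0.00453 × 111177 × 0.781845 = 393.8 m.
Distance = √(ΔE² + ΔN²) = √(393.8² + (-257.9)²) = 470.7 m.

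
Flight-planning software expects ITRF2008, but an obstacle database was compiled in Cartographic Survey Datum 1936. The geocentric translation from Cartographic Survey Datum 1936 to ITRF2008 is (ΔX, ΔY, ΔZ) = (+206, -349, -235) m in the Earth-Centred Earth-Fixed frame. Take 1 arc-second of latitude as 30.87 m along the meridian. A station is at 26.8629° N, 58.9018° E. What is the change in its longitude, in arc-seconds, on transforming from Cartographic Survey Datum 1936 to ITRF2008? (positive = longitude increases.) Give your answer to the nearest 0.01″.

sin φ = 0.451857, cos φ = 0.892090, sin λ = 0.856283, cos λ = 0.516506.
East component: ΔE = −sin λ·ΔX + cos λ·ΔY = −(0.856283)(206) + (0.516506)(-349) = -356.66 m.
1° of latitude spans 3600 × 30.87 = 111132 m; at latitude φ, 1° of longitude spans that × cos φ = 99139.8 m, so Δλ = -356.66 / 99139.8 × 3600 = -12.951″.

Δλ = -12.95″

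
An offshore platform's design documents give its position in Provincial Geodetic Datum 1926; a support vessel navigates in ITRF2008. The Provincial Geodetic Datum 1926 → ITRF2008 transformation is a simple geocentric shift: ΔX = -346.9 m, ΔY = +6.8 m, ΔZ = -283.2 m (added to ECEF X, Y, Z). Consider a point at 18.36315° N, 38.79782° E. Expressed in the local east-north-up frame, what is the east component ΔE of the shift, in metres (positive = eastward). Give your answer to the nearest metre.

The local east axis at (φ, λ) is (−sin λ, cos λ, 0), so ΔE = −sin(38.79782°)·(-346.9) + cos(38.79782°)·6.8 = 222.66 m.

ΔE = 223 m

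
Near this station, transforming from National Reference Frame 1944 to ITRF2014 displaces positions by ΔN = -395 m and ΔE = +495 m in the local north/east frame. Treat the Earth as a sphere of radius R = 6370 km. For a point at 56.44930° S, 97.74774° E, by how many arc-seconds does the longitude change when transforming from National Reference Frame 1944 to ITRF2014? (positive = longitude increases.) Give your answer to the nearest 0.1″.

At latitude -56.44930°, cos φ = 0.552675.
One radian of longitude at latitude φ spans R cos φ, so Δλ = ΔE / (R cos φ) = 495.0 / (6370000 × 0.552675) = 1.4060e-04 rad = 29.002″.

Δλ = 29.0″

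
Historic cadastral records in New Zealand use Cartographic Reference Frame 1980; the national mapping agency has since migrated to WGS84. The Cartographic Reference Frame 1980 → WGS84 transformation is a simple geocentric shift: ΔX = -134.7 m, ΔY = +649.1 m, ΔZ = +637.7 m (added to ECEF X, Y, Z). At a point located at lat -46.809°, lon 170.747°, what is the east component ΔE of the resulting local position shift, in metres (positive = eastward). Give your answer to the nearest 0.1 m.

ΔE = -619.0 m

At φ = -46.809°, λ = 170.747°: sin φ = -0.729076, cos φ = 0.684433, sin λ = 0.160794, cos λ = -0.986988.
ΔE = −sin λ·ΔX + cos λ·ΔY = −(0.160794)·(-134.7) + (-0.986988)·(649.1) = -618.99 m.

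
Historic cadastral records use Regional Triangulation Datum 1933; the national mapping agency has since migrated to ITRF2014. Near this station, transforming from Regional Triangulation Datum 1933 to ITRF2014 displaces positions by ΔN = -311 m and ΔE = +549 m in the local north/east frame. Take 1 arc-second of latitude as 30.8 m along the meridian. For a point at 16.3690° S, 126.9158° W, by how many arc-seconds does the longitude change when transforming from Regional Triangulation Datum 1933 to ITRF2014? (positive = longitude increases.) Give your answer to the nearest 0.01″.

Δλ = 18.58″

At latitude -16.3690°, cos φ = 0.959467.
1″ of longitude at this latitude = 30.80 × cos φ = 29.5516 m, so Δλ = 549.0 / 29.5516 = 18.578″.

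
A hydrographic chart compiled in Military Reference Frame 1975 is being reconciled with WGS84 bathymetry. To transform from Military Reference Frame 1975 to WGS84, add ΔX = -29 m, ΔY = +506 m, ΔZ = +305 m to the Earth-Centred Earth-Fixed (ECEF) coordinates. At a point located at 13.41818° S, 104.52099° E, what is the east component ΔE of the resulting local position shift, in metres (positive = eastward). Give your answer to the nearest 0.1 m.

The local east axis at (φ, λ) is (−sin λ, cos λ, 0), so ΔE = −sin(104.52099°)·(-29) + cos(104.52099°)·506 = -98.80 m.

ΔE = -98.8 m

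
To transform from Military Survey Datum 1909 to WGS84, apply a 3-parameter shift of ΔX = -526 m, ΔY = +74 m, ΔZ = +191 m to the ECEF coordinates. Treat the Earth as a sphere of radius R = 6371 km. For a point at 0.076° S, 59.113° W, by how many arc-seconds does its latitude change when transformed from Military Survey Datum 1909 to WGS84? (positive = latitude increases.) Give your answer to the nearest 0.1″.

sin φ = -0.001326, cos φ = 0.999999, sin λ = -0.858181, cos λ = 0.513347.
North component: ΔN = −sin φ cos λ·ΔX − sin φ sin λ·ΔY + cos φ·ΔZ = −(-0.001326)(0.513347)(-526) − (-0.001326)(-0.858181)(74) + (0.999999)(191) = 190.56 m.
1° of latitude spans πR/180 = 111195 m, so Δφ = 190.56 / 111195 × 3600 = 6.169″.

Δφ = 6.2″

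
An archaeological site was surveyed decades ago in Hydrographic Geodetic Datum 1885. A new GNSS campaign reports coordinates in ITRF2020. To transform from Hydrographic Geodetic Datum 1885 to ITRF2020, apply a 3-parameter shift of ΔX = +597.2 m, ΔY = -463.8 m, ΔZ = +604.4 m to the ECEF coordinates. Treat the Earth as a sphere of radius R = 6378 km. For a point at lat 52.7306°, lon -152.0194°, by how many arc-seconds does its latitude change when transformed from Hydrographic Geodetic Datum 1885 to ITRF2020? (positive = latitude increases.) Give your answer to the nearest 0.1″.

sin φ = 0.795797, cos φ = 0.605563, sin λ = -0.469173, cos λ = -0.883107.
North component: ΔN = −sin φ cos λ·ΔX − sin φ sin λ·ΔY + cos φ·ΔZ = −(0.795797)(-0.883107)(597.2) − (0.795797)(-0.469173)(-463.8) + (0.605563)(604.4) = 612.53 m.
1° of latitude spans πR/180 = 111317 m, so Δφ = 612.53 / 111317 × 3600 = 19.809″.

Δφ = 19.8″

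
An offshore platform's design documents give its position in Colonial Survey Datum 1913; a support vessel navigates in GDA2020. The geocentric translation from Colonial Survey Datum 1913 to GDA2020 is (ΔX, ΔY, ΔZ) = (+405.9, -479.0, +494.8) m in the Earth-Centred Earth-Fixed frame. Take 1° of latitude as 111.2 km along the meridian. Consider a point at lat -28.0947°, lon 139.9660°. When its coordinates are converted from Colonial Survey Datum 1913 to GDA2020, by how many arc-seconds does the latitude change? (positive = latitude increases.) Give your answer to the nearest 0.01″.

sin φ = -0.470930, cos φ = 0.882170, sin λ = 0.643242, cos λ = -0.765663.
North component: ΔN = −sin φ cos λ·ΔX − sin φ sin λ·ΔY + cos φ·ΔZ = −(-0.470930)(-0.765663)(405.9) − (-0.470930)(0.643242)(-479.0) + (0.882170)(494.8) = 145.04 m.
1° of latitude spans 111200 m, so Δφ = 145.04 / 111200 × 3600 = 4.696″.

Δφ = 4.70″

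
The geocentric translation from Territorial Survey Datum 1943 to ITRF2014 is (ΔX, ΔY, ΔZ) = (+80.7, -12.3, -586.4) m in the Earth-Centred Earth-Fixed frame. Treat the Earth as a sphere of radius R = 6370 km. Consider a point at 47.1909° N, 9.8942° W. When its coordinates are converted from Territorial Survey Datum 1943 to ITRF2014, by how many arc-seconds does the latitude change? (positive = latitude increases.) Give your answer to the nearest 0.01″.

sin φ = 0.733622, cos φ = 0.679558, sin λ = -0.171829, cos λ = 0.985127.
North component: ΔN = −sin φ cos λ·ΔX − sin φ sin λ·ΔY + cos φ·ΔZ = −(0.733622)(0.985127)(80.7) − (0.733622)(-0.171829)(-12.3) + (0.679558)(-586.4) = -458.37 m.
1° of latitude spans πR/180 = 111177 m, so Δφ = -458.37 / 111177 × 3600 = -14.842″.

Δφ = -14.84″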